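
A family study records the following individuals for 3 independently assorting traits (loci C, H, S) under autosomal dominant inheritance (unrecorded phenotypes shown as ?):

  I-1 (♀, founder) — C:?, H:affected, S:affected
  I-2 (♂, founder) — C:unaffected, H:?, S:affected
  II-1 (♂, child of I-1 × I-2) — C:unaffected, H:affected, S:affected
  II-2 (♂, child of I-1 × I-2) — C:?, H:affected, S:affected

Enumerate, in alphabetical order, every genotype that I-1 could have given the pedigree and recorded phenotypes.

C/I-1 ? ·: cc|Cc
C/I-2 un ·: cc
C/II-1 un I-1×I-2: cc
C/II-2 ? I-1×I-2: cc|Cc
⇒ C over [I-1,I-2,II-1,II-2]: 3 consistent
H/I-1 aff ·: Hh|HH
H/I-2 ? ·: hh|Hh|HH
H/II-1 aff I-1×I-2: Hh|HH
H/II-2 aff I-1×I-2: Hh|HH
⇒ H over [I-1,I-2,II-1,II-2]: 15 consistent
S/I-1 aff ·: Ss|SS
S/I-2 aff ·: Ss|SS
S/II-1 aff I-1×I-2: Ss|SS
S/II-2 aff I-1×I-2: Ss|SS
⇒ S over [I-1,I-2,II-1,II-2]: 13 consistent

I-1 ∈ {Cc HH SS, Cc HH Ss, Cc Hh SS, Cc Hh Ss, cc HH SS, cc HH Ss, cc Hh SS, cc Hh Ss}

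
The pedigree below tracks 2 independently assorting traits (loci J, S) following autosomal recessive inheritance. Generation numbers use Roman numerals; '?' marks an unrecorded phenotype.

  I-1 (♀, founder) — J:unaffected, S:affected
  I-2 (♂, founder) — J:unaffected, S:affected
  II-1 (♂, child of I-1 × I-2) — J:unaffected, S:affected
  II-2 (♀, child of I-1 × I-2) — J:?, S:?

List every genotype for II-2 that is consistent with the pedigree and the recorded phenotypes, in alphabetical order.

II-2 ∈ {JJ ss, Jj ss, jj ss}

J/I-1 un ·: JJ|Jj
J/I-2 un ·: JJ|Jj
J/II-1 un I-1×I-2: JJ|Jj
J/II-2 ? I-1×I-2: JJ|Jj|jj
⇒ J over [I-1,I-2,II-1,II-2]: 15 consistent
S/I-1 aff ·: ss
S/I-2 aff ·: ss
S/II-1 aff I-1×I-2: ss
S/II-2 ? I-1×I-2: ss
⇒ S over [I-1,I-2,II-1,II-2]: 1 consistent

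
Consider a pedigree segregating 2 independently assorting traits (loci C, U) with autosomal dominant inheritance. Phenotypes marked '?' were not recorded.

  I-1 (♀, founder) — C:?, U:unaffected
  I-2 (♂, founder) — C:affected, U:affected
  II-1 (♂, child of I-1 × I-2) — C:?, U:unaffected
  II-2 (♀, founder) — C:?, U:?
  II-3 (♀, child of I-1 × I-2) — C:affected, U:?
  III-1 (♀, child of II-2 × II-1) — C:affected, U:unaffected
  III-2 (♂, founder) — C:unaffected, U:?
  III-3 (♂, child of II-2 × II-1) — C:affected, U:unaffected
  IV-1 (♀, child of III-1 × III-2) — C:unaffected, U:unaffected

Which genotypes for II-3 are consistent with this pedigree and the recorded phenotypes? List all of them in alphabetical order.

C/I-1 ? ·: cc|Cc|CC
C/I-2 aff ·: Cc|CC
C/II-1 ? I-1×I-2: cc|Cc|CC
C/II-2 ? ·: cc|Cc|CC
C/II-3 aff I-1×I-2: Cc|CC
C/III-1 aff II-2×II-1: Cc
C/III-2 un ·: cc
C/III-3 aff II-2×II-1: Cc|CC
C/IV-1 un III-1×III-2: cc
⇒ C over [I-1,I-2,II-1,II-2,II-3,III-1,III-2,III-3,IV-1]: 67 consistent
U/I-1 un ·: uu
U/I-2 aff ·: Uu
U/II-1 un I-1×I-2: uu
U/II-2 ? ·: uu|Uu
U/II-3 ? I-1×I-2: uu|Uu
U/III-1 un II-2×II-1: uu
U/III-2 ? ·: uu|Uu
U/III-3 un II-2×II-1: uu
U/IV-1 un III-1×III-2: uu
⇒ U over [I-1,I-2,II-1,II-2,II-3,III-1,III-2,III-3,IV-1]: 8 consistent

II-3 ∈ {CC Uu, CC uu, Cc Uu, Cc uu}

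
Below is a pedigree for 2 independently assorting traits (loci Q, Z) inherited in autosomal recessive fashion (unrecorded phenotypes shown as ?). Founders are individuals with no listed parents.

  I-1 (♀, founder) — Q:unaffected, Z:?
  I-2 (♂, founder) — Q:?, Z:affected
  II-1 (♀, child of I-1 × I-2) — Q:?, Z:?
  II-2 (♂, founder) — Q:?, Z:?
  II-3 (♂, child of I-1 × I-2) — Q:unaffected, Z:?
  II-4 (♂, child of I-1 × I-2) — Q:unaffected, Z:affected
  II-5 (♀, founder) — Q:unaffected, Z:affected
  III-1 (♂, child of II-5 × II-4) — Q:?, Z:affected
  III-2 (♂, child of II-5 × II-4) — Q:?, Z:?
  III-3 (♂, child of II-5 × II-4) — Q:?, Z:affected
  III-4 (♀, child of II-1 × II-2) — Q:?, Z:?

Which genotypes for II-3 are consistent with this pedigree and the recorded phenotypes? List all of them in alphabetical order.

Q/I-1 un ·: QQ|Qq
Q/I-2 ? ·: QQ|Qq|qq
Q/II-1 ? I-1×I-2: QQ|Qq|qq
Q/II-2 ? ·: QQ|Qq|qq
Q/II-3 un I-1×I-2: QQ|Qq
Q/II-4 un I-1×I-2: QQ|Qq
Q/II-5 un ·: QQ|Qq
Q/III-1 ? II-5×II-4: QQ|Qq|qq
Q/III-2 ? II-5×II-4: QQ|Qq|qq
Q/III-3 ? II-5×II-4: QQ|Qq|qq
Q/III-4 ? II-1×II-2: QQ|Qq|qq
⇒ Q over [I-1,I-2,II-1,II-2,II-3,II-4,II-5,III-1,III-2,III-3,III-4]: 3922 consistent
Z/I-1 ? ·: Zz|zz
Z/I-2 aff ·: zz
Z/II-1 ? I-1×I-2: Zz|zz
Z/II-2 ? ·: ZZ|Zz|zz
Z/II-3 ? I-1×I-2: Zz|zz
Z/II-4 aff I-1×I-2: zz
Z/II-5 aff ·: zz
Z/III-1 aff II-5×II-4: zz
Z/III-2 ? II-5×II-4: zz
Z/III-3 aff II-5×II-4: zz
Z/III-4 ? II-1×II-2: ZZ|Zz|zz
⇒ Z over [I-1,I-2,II-1,II-2,II-3,II-4,II-5,III-1,III-2,III-3,III-4]: 26 consistent

II-3 ∈ {QQ Zz, QQ zz, Qq Zz, Qq zz}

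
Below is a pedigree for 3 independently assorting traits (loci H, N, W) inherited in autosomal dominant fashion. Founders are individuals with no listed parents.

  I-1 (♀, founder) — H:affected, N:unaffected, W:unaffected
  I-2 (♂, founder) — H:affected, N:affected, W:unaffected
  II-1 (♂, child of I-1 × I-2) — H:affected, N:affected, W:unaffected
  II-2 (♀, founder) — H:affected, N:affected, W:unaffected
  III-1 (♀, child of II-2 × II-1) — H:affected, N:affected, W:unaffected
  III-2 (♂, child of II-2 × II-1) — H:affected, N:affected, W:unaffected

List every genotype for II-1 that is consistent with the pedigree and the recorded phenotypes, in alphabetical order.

H/I-1 aff ·: Hh|HH
H/I-2 aff ·: Hh|HH
H/II-1 aff I-1×I-2: Hh|HH
H/II-2 aff ·: Hh|HH
H/III-1 aff II-2×II-1: Hh|HH
H/III-2 aff II-2×II-1: Hh|HH
⇒ H over [I-1,I-2,II-1,II-2,III-1,III-2]: 44 consistent
N/I-1 un ·: nn
N/I-2 aff ·: Nn|NN
N/II-1 aff I-1×I-2: Nn
N/II-2 aff ·: Nn|NN
N/III-1 aff II-2×II-1: Nn|NN
N/III-2 aff II-2×II-1: Nn|NN
⇒ N over [I-1,I-2,II-1,II-2,III-1,III-2]: 16 consistent
W/I-1 un ·: ww
W/I-2 un ·: ww
W/II-1 un I-1×I-2: ww
W/II-2 un ·: ww
W/III-1 un II-2×II-1: ww
W/III-2 un II-2×II-1: ww
⇒ W over [I-1,I-2,II-1,II-2,III-1,III-2]: 1 consistent

II-1 ∈ {HH Nn ww, Hh Nn ww}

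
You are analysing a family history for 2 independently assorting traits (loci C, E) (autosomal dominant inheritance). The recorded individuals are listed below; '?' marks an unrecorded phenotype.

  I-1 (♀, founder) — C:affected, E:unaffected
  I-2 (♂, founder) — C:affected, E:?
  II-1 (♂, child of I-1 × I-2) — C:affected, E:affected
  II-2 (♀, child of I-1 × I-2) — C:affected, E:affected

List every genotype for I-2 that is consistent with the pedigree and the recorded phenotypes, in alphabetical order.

I-2 ∈ {CC EE, CC Ee, Cc EE, Cc Ee}

C/I-1 aff ·: Cc|CC
C/I-2 aff ·: Cc|CC
C/II-1 aff I-1×I-2: Cc|CC
C/II-2 aff I-1×I-2: Cc|CC
⇒ C over [I-1,I-2,II-1,II-2]: 13 consistent
E/I-1 un ·: ee
E/I-2 ? ·: Ee|EE
E/II-1 aff I-1×I-2: Ee
E/II-2 aff I-1×I-2: Ee
⇒ E over [I-1,I-2,II-1,II-2]: 2 consistent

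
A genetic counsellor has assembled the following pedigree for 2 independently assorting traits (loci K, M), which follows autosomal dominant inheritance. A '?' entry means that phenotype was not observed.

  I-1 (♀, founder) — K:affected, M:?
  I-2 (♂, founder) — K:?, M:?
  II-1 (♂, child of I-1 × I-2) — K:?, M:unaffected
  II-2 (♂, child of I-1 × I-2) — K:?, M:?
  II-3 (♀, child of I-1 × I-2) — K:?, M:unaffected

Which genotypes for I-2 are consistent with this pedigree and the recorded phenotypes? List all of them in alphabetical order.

I-2 ∈ {KK Mm, KK mm, Kk Mm, Kk mm, kk Mm, kk mm}

K/I-1 aff ·: Kk|KK
K/I-2 ? ·: kk|Kk|KK
K/II-1 ? I-1×I-2: kk|Kk|KK
K/II-2 ? I-1×I-2: kk|Kk|KK
K/II-3 ? I-1×I-2: kk|Kk|KK
⇒ K over [I-1,I-2,II-1,II-2,II-3]: 53 consistent
M/I-1 ? ·: mm|Mm
M/I-2 ? ·: mm|Mm
M/II-1 un I-1×I-2: mm
M/II-2 ? I-1×I-2: mm|Mm|MM
M/II-3 un I-1×I-2: mm
⇒ M over [I-1,I-2,II-1,II-2,II-3]: 8 consistent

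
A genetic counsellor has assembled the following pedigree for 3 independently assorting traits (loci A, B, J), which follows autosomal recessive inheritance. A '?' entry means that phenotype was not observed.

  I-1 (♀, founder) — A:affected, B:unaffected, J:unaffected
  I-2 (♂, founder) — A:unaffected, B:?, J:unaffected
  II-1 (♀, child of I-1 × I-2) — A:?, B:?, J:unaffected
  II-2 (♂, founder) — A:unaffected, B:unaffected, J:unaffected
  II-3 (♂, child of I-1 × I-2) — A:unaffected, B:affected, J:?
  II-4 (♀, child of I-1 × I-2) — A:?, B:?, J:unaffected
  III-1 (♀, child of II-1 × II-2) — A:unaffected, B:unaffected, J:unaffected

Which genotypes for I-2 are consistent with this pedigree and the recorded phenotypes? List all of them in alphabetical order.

I-2 ∈ {AA Bb JJ, AA Bb Jj, AA bb JJ, AA bb Jj, Aa Bb JJ, Aa Bb Jj, Aa bb JJ, Aa bb Jj}

A/I-1 aff ·: aa
A/I-2 un ·: AA|Aa
A/II-1 ? I-1×I-2: Aa|aa
A/II-2 un ·: AA|Aa
A/II-3 un I-1×I-2: Aa
A/II-4 ? I-1×I-2: Aa|aa
A/III-1 un II-1×II-2: AA|Aa
⇒ A over [I-1,I-2,II-1,II-2,II-3,II-4,III-1]: 16 consistent
B/I-1 un ·: Bb
B/I-2 ? ·: Bb|bb
B/II-1 ? I-1×I-2: BB|Bb|bb
B/II-2 un ·: BB|Bb
B/II-3 aff I-1×I-2: bb
B/II-4 ? I-1×I-2: BB|Bb|bb
B/III-1 un II-1×II-2: BB|Bb
⇒ B over [I-1,I-2,II-1,II-2,II-3,II-4,III-1]: 39 consistent
J/I-1 un ·: JJ|Jj
J/I-2 un ·: JJ|Jj
J/II-1 un I-1×I-2: JJ|Jj
J/II-2 un ·: JJ|Jj
J/II-3 ? I-1×I-2: JJ|Jj|jj
J/II-4 un I-1×I-2: JJ|Jj
J/III-1 un II-1×II-2: JJ|Jj
⇒ J over [I-1,I-2,II-1,II-2,II-3,II-4,III-1]: 101 consistent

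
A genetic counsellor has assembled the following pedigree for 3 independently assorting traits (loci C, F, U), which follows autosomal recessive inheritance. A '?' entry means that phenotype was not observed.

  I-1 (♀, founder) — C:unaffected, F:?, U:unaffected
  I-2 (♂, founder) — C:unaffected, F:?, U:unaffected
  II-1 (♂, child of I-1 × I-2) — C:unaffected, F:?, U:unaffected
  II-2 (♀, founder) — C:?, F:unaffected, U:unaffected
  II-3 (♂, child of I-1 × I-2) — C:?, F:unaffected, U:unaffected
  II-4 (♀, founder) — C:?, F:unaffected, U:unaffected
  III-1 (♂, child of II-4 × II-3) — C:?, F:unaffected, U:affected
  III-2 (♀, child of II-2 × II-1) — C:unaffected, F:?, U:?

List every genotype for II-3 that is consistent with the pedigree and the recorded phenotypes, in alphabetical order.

II-3 ∈ {CC FF Uu, CC Ff Uu, Cc FF Uu, Cc Ff Uu, cc FF Uu, cc Ff Uu}

C/I-1 un ·: CC|Cc
C/I-2 un ·: CC|Cc
C/II-1 un I-1×I-2: CC|Cc
C/II-2 ? ·: CC|Cc|cc
C/II-3 ? I-1×I-2: CC|Cc|cc
C/II-4 ? ·: CC|Cc|cc
C/III-1 ? II-4×II-3: CC|Cc|cc
C/III-2 un II-2×II-1: CC|Cc
⇒ C over [I-1,I-2,II-1,II-2,II-3,II-4,III-1,III-2]: 349 consistent
F/I-1 ? ·: FF|Ff|ff
F/I-2 ? ·: FF|Ff|ff
F/II-1 ? I-1×I-2: FF|Ff|ff
F/II-2 un ·: FF|Ff
F/II-3 un I-1×I-2: FF|Ff
F/II-4 un ·: FF|Ff
F/III-1 un II-4×II-3: FF|Ff
F/III-2 ? II-2×II-1: FF|Ff|ff
⇒ F over [I-1,I-2,II-1,II-2,II-3,II-4,III-1,III-2]: 302 consistent
U/I-1 un ·: UU|Uu
U/I-2 un ·: UU|Uu
U/II-1 un I-1×I-2: UU|Uu
U/II-2 un ·: UU|Uu
U/II-3 un I-1×I-2: Uu
U/II-4 un ·: Uu
U/III-1 aff II-4×II-3: uu
U/III-2 ? II-2×II-1: UU|Uu|uu
⇒ U over [I-1,I-2,II-1,II-2,II-3,II-4,III-1,III-2]: 24 consistent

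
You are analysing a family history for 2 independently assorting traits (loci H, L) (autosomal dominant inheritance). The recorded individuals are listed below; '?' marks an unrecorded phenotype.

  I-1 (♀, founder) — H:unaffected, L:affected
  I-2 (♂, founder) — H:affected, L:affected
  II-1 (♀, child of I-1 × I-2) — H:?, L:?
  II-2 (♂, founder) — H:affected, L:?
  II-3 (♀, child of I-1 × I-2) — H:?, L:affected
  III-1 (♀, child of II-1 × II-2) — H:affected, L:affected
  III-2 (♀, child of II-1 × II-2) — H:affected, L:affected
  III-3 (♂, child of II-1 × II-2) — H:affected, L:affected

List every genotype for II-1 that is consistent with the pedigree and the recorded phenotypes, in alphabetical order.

H/I-1 un ·: hh
H/I-2 aff ·: Hh|HH
H/II-1 ? I-1×I-2: hh|Hh
H/II-2 aff ·: Hh|HH
H/II-3 ? I-1×I-2: hh|Hh
H/III-1 aff II-1×II-2: Hh|HH
H/III-2 aff II-1×II-2: Hh|HH
H/III-3 aff II-1×II-2: Hh|HH
⇒ H over [I-1,I-2,II-1,II-2,II-3,III-1,III-2,III-3]: 52 consistent
L/I-1 aff ·: Ll|LL
L/I-2 aff ·: Ll|LL
L/II-1 ? I-1×I-2: ll|Ll|LL
L/II-2 ? ·: ll|Ll|LL
L/II-3 aff I-1×I-2: Ll|LL
L/III-1 aff II-1×II-2: Ll|LL
L/III-2 aff II-1×II-2: Ll|LL
L/III-3 aff II-1×II-2: Ll|LL
⇒ L over [I-1,I-2,II-1,II-2,II-3,III-1,III-2,III-3]: 176 consistent

II-1 ∈ {Hh LL, Hh Ll, Hh ll, hh LL, hh Ll, hh ll}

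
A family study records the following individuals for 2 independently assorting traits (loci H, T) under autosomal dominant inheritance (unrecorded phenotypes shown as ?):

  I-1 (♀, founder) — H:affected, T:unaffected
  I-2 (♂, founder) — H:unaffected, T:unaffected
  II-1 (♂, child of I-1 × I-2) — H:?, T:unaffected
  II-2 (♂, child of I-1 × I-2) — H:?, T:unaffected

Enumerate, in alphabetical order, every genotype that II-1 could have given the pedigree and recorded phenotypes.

II-1 ∈ {Hh tt, hh tt}

H/I-1 aff ·: Hh|HH
H/I-2 un ·: hh
H/II-1 ? I-1×I-2: hh|Hh
H/II-2 ? I-1×I-2: hh|Hh
⇒ H over [I-1,I-2,II-1,II-2]: 5 consistent
T/I-1 un ·: tt
T/I-2 un ·: tt
T/II-1 un I-1×I-2: tt
T/II-2 un I-1×I-2: tt
⇒ T over [I-1,I-2,II-1,II-2]: 1 consistent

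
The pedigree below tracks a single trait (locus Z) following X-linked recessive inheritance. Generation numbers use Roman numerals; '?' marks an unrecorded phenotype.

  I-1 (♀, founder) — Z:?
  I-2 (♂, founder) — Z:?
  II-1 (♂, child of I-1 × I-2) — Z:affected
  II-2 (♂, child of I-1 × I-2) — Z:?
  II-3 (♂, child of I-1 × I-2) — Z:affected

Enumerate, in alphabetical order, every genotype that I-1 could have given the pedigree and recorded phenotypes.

Z/I-1 ? ·: X^ZX^z|X^zX^z
Z/I-2 ? ·: X^ZY|X^zY
Z/II-1 aff I-1×I-2: X^zY
Z/II-2 ? I-1×I-2: X^ZY|X^zY
Z/II-3 aff I-1×I-2: X^zY
⇒ Z over [I-1,I-2,II-1,II-2,II-3]: 6 consistent

I-1 ∈ {X^ZX^z, X^zX^z}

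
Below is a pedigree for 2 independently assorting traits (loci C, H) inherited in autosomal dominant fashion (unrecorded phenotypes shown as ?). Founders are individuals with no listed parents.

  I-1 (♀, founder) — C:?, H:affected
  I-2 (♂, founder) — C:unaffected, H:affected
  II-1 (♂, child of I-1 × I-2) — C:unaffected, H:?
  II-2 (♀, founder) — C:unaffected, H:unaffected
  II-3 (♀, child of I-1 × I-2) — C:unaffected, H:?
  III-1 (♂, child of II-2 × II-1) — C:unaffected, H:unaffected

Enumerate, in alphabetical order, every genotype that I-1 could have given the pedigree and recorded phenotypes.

C/I-1 ? ·: cc|Cc
C/I-2 un ·: cc
C/II-1 un I-1×I-2: cc
C/II-2 un ·: cc
C/II-3 un I-1×I-2: cc
C/III-1 un II-2×II-1: cc
⇒ C over [I-1,I-2,II-1,II-2,II-3,III-1]: 2 consistent
H/I-1 aff ·: Hh|HH
H/I-2 aff ·: Hh|HH
H/II-1 ? I-1×I-2: hh|Hh
H/II-2 un ·: hh
H/II-3 ? I-1×I-2: hh|Hh|HH
H/III-1 un II-2×II-1: hh
⇒ H over [I-1,I-2,II-1,II-2,II-3,III-1]: 10 consistent

I-1 ∈ {Cc HH, Cc Hh, cc HH, cc Hh}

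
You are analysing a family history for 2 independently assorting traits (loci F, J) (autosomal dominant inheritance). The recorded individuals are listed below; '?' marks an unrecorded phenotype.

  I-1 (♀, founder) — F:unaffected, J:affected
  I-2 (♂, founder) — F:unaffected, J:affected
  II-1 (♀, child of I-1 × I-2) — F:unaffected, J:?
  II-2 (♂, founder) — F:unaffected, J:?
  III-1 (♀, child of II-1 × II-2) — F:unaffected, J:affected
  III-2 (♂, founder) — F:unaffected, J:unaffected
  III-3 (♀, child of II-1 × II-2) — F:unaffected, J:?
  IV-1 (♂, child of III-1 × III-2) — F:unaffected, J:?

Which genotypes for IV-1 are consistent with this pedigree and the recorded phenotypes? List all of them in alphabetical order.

F/I-1 un ·: ff
F/I-2 un ·: ff
F/II-1 un I-1×I-2: ff
F/II-2 un ·: ff
F/III-1 un II-1×II-2: ff
F/III-2 un ·: ff
F/III-3 un II-1×II-2: ff
F/IV-1 un III-1×III-2: ff
⇒ F over [I-1,I-2,II-1,II-2,III-1,III-2,III-3,IV-1]: 1 consistent
J/I-1 aff ·: Jj|JJ
J/I-2 aff ·: Jj|JJ
J/II-1 ? I-1×I-2: jj|Jj|JJ
J/II-2 ? ·: jj|Jj|JJ
J/III-1 aff II-1×II-2: Jj|JJ
J/III-2 un ·: jj
J/III-3 ? II-1×II-2: jj|Jj|JJ
J/IV-1 ? III-1×III-2: jj|Jj
⇒ J over [I-1,I-2,II-1,II-2,III-1,III-2,III-3,IV-1]: 99 consistent

IV-1 ∈ {ff Jj, ff jj}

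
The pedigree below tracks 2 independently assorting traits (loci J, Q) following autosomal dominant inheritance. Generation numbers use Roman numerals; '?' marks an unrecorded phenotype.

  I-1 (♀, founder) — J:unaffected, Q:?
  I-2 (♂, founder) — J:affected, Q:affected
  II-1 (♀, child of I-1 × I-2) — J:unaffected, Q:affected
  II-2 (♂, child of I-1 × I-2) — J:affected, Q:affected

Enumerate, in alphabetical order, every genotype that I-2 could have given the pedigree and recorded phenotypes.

I-2 ∈ {Jj QQ, Jj Qq}

J/I-1 un ·: jj
J/I-2 aff ·: Jj
J/II-1 un I-1×I-2: jj
J/II-2 aff I-1×I-2: Jj
⇒ J over [I-1,I-2,II-1,II-2]: 1 consistent
Q/I-1 ? ·: qq|Qq|QQ
Q/I-2 aff ·: Qq|QQ
Q/II-1 aff I-1×I-2: Qq|QQ
Q/II-2 aff I-1×I-2: Qq|QQ
⇒ Q over [I-1,I-2,II-1,II-2]: 15 consistent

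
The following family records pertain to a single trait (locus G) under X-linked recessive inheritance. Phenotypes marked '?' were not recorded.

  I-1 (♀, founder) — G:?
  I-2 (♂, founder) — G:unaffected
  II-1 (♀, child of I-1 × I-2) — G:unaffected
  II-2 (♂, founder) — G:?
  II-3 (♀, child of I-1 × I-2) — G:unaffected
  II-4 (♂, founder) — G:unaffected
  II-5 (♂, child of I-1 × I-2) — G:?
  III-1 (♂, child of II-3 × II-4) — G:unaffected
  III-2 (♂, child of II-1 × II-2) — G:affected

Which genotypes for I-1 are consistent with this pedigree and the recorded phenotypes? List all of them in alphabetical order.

G/I-1 ? ·: X^GX^g|X^gX^g
G/I-2 un ·: X^GY
G/II-1 un I-1×I-2: X^GX^g
G/II-2 ? ·: X^GY|X^gY
G/II-3 un I-1×I-2: X^GX^G|X^GX^g
G/II-4 un ·: X^GY
G/II-5 ? I-1×I-2: X^GY|X^gY
G/III-1 un II-3×II-4: X^GY
G/III-2 aff II-1×II-2: X^gY
⇒ G over [I-1,I-2,II-1,II-2,II-3,II-4,II-5,III-1,III-2]: 10 consistent

I-1 ∈ {X^GX^g, X^gX^g}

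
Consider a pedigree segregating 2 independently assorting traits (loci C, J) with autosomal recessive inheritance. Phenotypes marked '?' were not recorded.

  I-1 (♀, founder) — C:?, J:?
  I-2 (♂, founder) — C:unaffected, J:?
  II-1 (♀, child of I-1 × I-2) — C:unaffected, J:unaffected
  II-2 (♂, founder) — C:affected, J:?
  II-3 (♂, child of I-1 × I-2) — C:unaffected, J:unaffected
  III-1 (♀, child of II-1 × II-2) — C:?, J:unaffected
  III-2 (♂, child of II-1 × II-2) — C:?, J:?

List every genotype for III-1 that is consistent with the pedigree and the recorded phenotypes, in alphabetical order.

C/I-1 ? ·: CC|Cc|cc
C/I-2 un ·: CC|Cc
C/II-1 un I-1×I-2: CC|Cc
C/II-2 aff ·: cc
C/II-3 un I-1×I-2: CC|Cc
C/III-1 ? II-1×II-2: Cc|cc
C/III-2 ? II-1×II-2: Cc|cc
⇒ C over [I-1,I-2,II-1,II-2,II-3,III-1,III-2]: 39 consistent
J/I-1 ? ·: JJ|Jj|jj
J/I-2 ? ·: JJ|Jj|jj
J/II-1 un I-1×I-2: JJ|Jj
J/II-2 ? ·: JJ|Jj|jj
J/II-3 un I-1×I-2: JJ|Jj
J/III-1 un II-1×II-2: JJ|Jj
J/III-2 ? II-1×II-2: JJ|Jj|jj
⇒ J over [I-1,I-2,II-1,II-2,II-3,III-1,III-2]: 162 consistent

III-1 ∈ {Cc JJ, Cc Jj, cc JJ, cc Jj}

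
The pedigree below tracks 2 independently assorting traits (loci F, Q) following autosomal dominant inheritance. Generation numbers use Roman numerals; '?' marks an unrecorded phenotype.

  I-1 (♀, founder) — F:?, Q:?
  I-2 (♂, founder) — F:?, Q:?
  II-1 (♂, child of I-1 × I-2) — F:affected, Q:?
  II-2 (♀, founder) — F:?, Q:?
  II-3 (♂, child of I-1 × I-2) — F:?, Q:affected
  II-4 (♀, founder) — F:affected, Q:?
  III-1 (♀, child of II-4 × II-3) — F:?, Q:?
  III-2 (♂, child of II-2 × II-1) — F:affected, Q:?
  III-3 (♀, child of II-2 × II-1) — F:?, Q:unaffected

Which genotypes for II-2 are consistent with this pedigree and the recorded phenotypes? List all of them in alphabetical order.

II-2 ∈ {FF Qq, FF qq, Ff Qq, Ff qq, ff Qq, ff qq}

F/I-1 ? ·: ff|Ff|FF
F/I-2 ? ·: ff|Ff|FF
F/II-1 aff I-1×I-2: Ff|FF
F/II-2 ? ·: ff|Ff|FF
F/II-3 ? I-1×I-2: ff|Ff|FF
F/II-4 aff ·: Ff|FF
F/III-1 ? II-4×II-3: ff|Ff|FF
F/III-2 aff II-2×II-1: Ff|FF
F/III-3 ? II-2×II-1: ff|Ff|FF
⇒ F over [I-1,I-2,II-1,II-2,II-3,II-4,III-1,III-2,III-3]: 816 consistent
Q/I-1 ? ·: qq|Qq|QQ
Q/I-2 ? ·: qq|Qq|QQ
Q/II-1 ? I-1×I-2: qq|Qq
Q/II-2 ? ·: qq|Qq
Q/II-3 aff I-1×I-2: Qq|QQ
Q/II-4 ? ·: qq|Qq|QQ
Q/III-1 ? II-4×II-3: qq|Qq|QQ
Q/III-2 ? II-2×II-1: qq|Qq|QQ
Q/III-3 un II-2×II-1: qq
⇒ Q over [I-1,I-2,II-1,II-2,II-3,II-4,III-1,III-2,III-3]: 380 consistent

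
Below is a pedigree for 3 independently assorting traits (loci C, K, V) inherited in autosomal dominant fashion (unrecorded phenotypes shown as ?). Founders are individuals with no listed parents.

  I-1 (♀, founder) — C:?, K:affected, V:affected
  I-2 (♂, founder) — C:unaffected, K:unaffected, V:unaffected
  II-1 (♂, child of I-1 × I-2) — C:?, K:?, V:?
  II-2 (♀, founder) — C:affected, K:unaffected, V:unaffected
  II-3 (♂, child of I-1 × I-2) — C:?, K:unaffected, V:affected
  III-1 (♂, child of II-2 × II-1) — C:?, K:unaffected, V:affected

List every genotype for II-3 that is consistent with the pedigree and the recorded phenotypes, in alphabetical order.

II-3 ∈ {Cc kk Vv, cc kk Vv}

C/I-1 ? ·: cc|Cc|CC
C/I-2 un ·: cc
C/II-1 ? I-1×I-2: cc|Cc
C/II-2 aff ·: Cc|CC
C/II-3 ? I-1×I-2: cc|Cc
C/III-1 ? II-2×II-1: cc|Cc|CC
⇒ C over [I-1,I-2,II-1,II-2,II-3,III-1]: 24 consistent
K/I-1 aff ·: Kk
K/I-2 un ·: kk
K/II-1 ? I-1×I-2: kk|Kk
K/II-2 un ·: kk
K/II-3 un I-1×I-2: kk
K/III-1 un II-2×II-1: kk
⇒ K over [I-1,I-2,II-1,II-2,II-3,III-1]: 2 consistent
V/I-1 aff ·: Vv|VV
V/I-2 un ·: vv
V/II-1 ? I-1×I-2: Vv
V/II-2 un ·: vv
V/II-3 aff I-1×I-2: Vv
V/III-1 aff II-2×II-1: Vv
⇒ V over [I-1,I-2,II-1,II-2,II-3,III-1]: 2 consistent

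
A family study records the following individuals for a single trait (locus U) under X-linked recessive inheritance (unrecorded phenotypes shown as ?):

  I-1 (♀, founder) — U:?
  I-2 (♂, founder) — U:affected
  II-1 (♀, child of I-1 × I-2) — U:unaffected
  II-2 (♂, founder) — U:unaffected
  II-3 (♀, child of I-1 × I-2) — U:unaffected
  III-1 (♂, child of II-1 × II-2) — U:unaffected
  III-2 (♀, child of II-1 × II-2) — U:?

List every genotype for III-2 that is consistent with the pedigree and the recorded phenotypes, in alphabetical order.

U/I-1 ? ·: X^UX^U|X^UX^u
U/I-2 aff ·: X^uY
U/II-1 un I-1×I-2: X^UX^u
U/II-2 un ·: X^UY
U/II-3 un I-1×I-2: X^UX^u
U/III-1 un II-1×II-2: X^UY
U/III-2 ? II-1×II-2: X^UX^U|X^UX^u
⇒ U over [I-1,I-2,II-1,II-2,II-3,III-1,III-2]: 4 consistent

III-2 ∈ {X^UX^U, X^UX^u}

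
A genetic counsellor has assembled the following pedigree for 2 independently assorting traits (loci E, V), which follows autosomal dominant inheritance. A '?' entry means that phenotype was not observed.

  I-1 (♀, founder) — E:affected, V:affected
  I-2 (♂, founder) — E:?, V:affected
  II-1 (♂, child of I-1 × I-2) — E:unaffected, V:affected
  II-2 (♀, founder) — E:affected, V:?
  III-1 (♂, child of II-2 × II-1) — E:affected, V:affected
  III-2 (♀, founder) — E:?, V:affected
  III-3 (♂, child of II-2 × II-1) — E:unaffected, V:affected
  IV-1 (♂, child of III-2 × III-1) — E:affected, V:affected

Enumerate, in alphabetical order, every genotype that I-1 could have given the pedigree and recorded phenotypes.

E/I-1 aff ·: Ee
E/I-2 ? ·: ee|Ee
E/II-1 un I-1×I-2: ee
E/II-2 aff ·: Ee
E/III-1 aff II-2×II-1: Ee
E/III-2 ? ·: ee|Ee|EE
E/III-3 un II-2×II-1: ee
E/IV-1 aff III-2×III-1: Ee|EE
⇒ E over [I-1,I-2,II-1,II-2,III-1,III-2,III-3,IV-1]: 10 consistent
V/I-1 aff ·: Vv|VV
V/I-2 aff ·: Vv|VV
V/II-1 aff I-1×I-2: Vv|VV
V/II-2 ? ·: vv|Vv|VV
V/III-1 aff II-2×II-1: Vv|VV
V/III-2 aff ·: Vv|VV
V/III-3 aff II-2×II-1: Vv|VV
V/IV-1 aff III-2×III-1: Vv|VV
⇒ V over [I-1,I-2,II-1,II-2,III-1,III-2,III-3,IV-1]: 180 consistent

I-1 ∈ {Ee VV, Ee Vv}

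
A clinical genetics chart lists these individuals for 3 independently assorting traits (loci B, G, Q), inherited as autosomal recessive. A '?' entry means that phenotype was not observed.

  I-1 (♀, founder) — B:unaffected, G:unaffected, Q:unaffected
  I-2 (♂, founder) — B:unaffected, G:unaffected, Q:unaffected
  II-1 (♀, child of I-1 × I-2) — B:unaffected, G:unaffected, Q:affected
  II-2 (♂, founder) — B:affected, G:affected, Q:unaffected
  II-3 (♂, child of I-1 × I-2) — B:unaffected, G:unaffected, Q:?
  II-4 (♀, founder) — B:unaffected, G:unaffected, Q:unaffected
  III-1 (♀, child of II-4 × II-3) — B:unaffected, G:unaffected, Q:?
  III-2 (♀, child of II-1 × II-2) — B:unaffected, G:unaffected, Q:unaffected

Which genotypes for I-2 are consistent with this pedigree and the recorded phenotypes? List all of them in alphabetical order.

B/I-1 un ·: BB|Bb
B/I-2 un ·: BB|Bb
B/II-1 un I-1×I-2: BB|Bb
B/II-2 aff ·: bb
B/II-3 un I-1×I-2: BB|Bb
B/II-4 un ·: BB|Bb
B/III-1 un II-4×II-3: BB|Bb
B/III-2 un II-1×II-2: Bb
⇒ B over [I-1,I-2,II-1,II-2,II-3,II-4,III-1,III-2]: 45 consistent
G/I-1 un ·: GG|Gg
G/I-2 un ·: GG|Gg
G/II-1 un I-1×I-2: GG|Gg
G/II-2 aff ·: gg
G/II-3 un I-1×I-2: GG|Gg
G/II-4 un ·: GG|Gg
G/III-1 un II-4×II-3: GG|Gg
G/III-2 un II-1×II-2: Gg
⇒ G over [I-1,I-2,II-1,II-2,II-3,II-4,III-1,III-2]: 45 consistent
Q/I-1 un ·: Qq
Q/I-2 un ·: Qq
Q/II-1 aff I-1×I-2: qq
Q/II-2 un ·: QQ|Qq
Q/II-3 ? I-1×I-2: QQ|Qq|qq
Q/II-4 un ·: QQ|Qq
Q/III-1 ? II-4×II-3: QQ|Qq|qq
Q/III-2 un II-1×II-2: Qq
⇒ Q over [I-1,I-2,II-1,II-2,II-3,II-4,III-1,III-2]: 22 consistent

I-2 ∈ {BB GG Qq, BB Gg Qq, Bb GG Qq, Bb Gg Qq}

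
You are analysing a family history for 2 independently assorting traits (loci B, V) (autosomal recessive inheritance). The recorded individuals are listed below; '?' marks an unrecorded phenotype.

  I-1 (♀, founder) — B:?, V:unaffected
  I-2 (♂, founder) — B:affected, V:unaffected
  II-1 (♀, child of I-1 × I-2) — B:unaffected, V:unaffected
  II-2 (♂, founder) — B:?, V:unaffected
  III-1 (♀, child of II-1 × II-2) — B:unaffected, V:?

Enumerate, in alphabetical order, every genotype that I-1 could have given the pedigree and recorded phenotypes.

B/I-1 ? ·: BB|Bb
B/I-2 aff ·: bb
B/II-1 un I-1×I-2: Bb
B/II-2 ? ·: BB|Bb|bb
B/III-1 un II-1×II-2: BB|Bb
⇒ B over [I-1,I-2,II-1,II-2,III-1]: 10 consistent
V/I-1 un ·: VV|Vv
V/I-2 un ·: VV|Vv
V/II-1 un I-1×I-2: VV|Vv
V/II-2 un ·: VV|Vv
V/III-1 ? II-1×II-2: VV|Vv|vv
⇒ V over [I-1,I-2,II-1,II-2,III-1]: 27 consistent

I-1 ∈ {BB VV, BB Vv, Bb VV, Bb Vv}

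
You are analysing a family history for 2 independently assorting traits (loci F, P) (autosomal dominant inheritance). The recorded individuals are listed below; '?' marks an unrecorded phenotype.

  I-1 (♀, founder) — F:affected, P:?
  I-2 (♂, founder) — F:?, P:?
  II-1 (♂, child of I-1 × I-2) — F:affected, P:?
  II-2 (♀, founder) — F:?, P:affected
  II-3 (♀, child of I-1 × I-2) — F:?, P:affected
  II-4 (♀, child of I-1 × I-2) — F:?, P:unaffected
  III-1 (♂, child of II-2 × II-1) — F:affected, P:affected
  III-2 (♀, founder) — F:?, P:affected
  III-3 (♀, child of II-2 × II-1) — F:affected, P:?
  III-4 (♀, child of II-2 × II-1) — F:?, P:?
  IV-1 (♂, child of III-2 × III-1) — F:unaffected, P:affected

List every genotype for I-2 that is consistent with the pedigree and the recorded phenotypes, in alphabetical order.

F/I-1 aff ·: Ff|FF
F/I-2 ? ·: ff|Ff|FF
F/II-1 aff I-1×I-2: Ff|FF
F/II-2 ? ·: ff|Ff|FF
F/II-3 ? I-1×I-2: ff|Ff|FF
F/II-4 ? I-1×I-2: ff|Ff|FF
F/III-1 aff II-2×II-1: Ff
F/III-2 ? ·: ff|Ff
F/III-3 aff II-2×II-1: Ff|FF
F/III-4 ? II-2×II-1: ff|Ff|FF
F/IV-1 un III-2×III-1: ff
⇒ F over [I-1,I-2,II-1,II-2,II-3,II-4,III-1,III-2,III-3,III-4,IV-1]: 708 consistent
P/I-1 ? ·: pp|Pp
P/I-2 ? ·: pp|Pp
P/II-1 ? I-1×I-2: pp|Pp|PP
P/II-2 aff ·: Pp|PP
P/II-3 aff I-1×I-2: Pp|PP
P/II-4 un I-1×I-2: pp
P/III-1 aff II-2×II-1: Pp|PP
P/III-2 aff ·: Pp|PP
P/III-3 ? II-2×II-1: pp|Pp|PP
P/III-4 ? II-2×II-1: pp|Pp|PP
P/IV-1 aff III-2×III-1: Pp|PP
⇒ P over [I-1,I-2,II-1,II-2,II-3,II-4,III-1,III-2,III-3,III-4,IV-1]: 506 consistent

I-2 ∈ {FF Pp, FF pp, Ff Pp, Ff pp, ff Pp, ff pp}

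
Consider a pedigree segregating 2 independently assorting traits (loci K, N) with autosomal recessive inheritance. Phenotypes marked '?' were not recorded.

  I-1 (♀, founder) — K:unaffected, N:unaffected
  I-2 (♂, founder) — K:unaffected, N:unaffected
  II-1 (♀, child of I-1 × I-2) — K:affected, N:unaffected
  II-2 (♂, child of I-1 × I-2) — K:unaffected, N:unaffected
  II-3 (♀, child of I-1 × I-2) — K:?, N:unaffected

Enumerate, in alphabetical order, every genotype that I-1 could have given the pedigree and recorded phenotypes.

K/I-1 un ·: Kk
K/I-2 un ·: Kk
K/II-1 aff I-1×I-2: kk
K/II-2 un I-1×I-2: KK|Kk
K/II-3 ? I-1×I-2: KK|Kk|kk
⇒ K over [I-1,I-2,II-1,II-2,II-3]: 6 consistent
N/I-1 un ·: NN|Nn
N/I-2 un ·: NN|Nn
N/II-1 un I-1×I-2: NN|Nn
N/II-2 un I-1×I-2: NN|Nn
N/II-3 un I-1×I-2: NN|Nn
⇒ N over [I-1,I-2,II-1,II-2,II-3]: 25 consistent

I-1 ∈ {Kk NN, Kk Nn}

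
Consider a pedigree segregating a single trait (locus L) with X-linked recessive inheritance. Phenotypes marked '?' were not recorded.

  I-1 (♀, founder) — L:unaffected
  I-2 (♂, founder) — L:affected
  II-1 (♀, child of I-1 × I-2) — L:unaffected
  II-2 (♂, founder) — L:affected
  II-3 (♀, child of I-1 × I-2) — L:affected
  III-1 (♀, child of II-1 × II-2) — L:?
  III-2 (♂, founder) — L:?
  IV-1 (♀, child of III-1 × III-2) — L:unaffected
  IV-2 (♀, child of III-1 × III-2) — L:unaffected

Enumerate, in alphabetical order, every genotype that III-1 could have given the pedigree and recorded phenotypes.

L/I-1 un ·: X^LX^l
L/I-2 aff ·: X^lY
L/II-1 un I-1×I-2: X^LX^l
L/II-2 aff ·: X^lY
L/II-3 aff I-1×I-2: X^lX^l
L/III-1 ? II-1×II-2: X^LX^l|X^lX^l
L/III-2 ? ·: X^LY|X^lY
L/IV-1 un III-1×III-2: X^LX^L|X^LX^l
L/IV-2 un III-1×III-2: X^LX^L|X^LX^l
⇒ L over [I-1,I-2,II-1,II-2,II-3,III-1,III-2,IV-1,IV-2]: 6 consistent

III-1 ∈ {X^LX^l, X^lX^l}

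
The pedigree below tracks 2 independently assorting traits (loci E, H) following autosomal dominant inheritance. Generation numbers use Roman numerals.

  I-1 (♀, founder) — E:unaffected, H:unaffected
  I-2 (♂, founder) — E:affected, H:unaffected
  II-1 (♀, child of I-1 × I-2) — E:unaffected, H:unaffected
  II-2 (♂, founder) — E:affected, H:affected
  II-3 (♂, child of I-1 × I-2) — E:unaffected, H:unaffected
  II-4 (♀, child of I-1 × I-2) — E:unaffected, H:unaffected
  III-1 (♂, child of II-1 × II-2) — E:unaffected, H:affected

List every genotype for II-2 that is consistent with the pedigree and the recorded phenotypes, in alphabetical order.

E/I-1 un ·: ee
E/I-2 aff ·: Ee
E/II-1 un I-1×I-2: ee
E/II-2 aff ·: Ee
E/II-3 un I-1×I-2: ee
E/II-4 un I-1×I-2: ee
E/III-1 un II-1×II-2: ee
⇒ E over [I-1,I-2,II-1,II-2,II-3,II-4,III-1]: 1 consistent
H/I-1 un ·: hh
H/I-2 un ·: hh
H/II-1 un I-1×I-2: hh
H/II-2 aff ·: Hh|HH
H/II-3 un I-1×I-2: hh
H/II-4 un I-1×I-2: hh
H/III-1 aff II-1×II-2: Hh
⇒ H over [I-1,I-2,II-1,II-2,II-3,II-4,III-1]: 2 consistent

II-2 ∈ {Ee HH, Ee Hh}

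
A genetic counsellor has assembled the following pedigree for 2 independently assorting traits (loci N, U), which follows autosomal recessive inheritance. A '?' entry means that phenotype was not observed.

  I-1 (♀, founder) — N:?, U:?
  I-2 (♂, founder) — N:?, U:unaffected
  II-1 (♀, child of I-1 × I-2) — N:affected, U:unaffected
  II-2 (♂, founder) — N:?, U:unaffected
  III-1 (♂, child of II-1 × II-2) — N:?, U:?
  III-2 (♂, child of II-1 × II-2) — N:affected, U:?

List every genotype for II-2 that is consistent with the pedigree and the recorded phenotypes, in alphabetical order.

N/I-1 ? ·: Nn|nn
N/I-2 ? ·: Nn|nn
N/II-1 aff I-1×I-2: nn
N/II-2 ? ·: Nn|nn
N/III-1 ? II-1×II-2: Nn|nn
N/III-2 aff II-1×II-2: nn
⇒ N over [I-1,I-2,II-1,II-2,III-1,III-2]: 12 consistent
U/I-1 ? ·: UU|Uu|uu
U/I-2 un ·: UU|Uu
U/II-1 un I-1×I-2: UU|Uu
U/II-2 un ·: UU|Uu
U/III-1 ? II-1×II-2: UU|Uu|uu
U/III-2 ? II-1×II-2: UU|Uu|uu
⇒ U over [I-1,I-2,II-1,II-2,III-1,III-2]: 85 consistent

II-2 ∈ {Nn UU, Nn Uu, nn UU, nn Uu}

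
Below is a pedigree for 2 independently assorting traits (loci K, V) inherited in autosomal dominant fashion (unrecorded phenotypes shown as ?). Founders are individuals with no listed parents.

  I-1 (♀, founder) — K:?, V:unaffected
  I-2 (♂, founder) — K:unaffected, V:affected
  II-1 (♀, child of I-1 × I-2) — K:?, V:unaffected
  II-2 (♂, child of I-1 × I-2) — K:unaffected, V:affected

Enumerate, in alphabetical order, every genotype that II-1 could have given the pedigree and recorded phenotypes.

II-1 ∈ {Kk vv, kk vv}

K/I-1 ? ·: kk|Kk
K/I-2 un ·: kk
K/II-1 ? I-1×I-2: kk|Kk
K/II-2 un I-1×I-2: kk
⇒ K over [I-1,I-2,II-1,II-2]: 3 consistent
V/I-1 un ·: vv
V/I-2 aff ·: Vv
V/II-1 un I-1×I-2: vv
V/II-2 aff I-1×I-2: Vv
⇒ V over [I-1,I-2,II-1,II-2]: 1 consistent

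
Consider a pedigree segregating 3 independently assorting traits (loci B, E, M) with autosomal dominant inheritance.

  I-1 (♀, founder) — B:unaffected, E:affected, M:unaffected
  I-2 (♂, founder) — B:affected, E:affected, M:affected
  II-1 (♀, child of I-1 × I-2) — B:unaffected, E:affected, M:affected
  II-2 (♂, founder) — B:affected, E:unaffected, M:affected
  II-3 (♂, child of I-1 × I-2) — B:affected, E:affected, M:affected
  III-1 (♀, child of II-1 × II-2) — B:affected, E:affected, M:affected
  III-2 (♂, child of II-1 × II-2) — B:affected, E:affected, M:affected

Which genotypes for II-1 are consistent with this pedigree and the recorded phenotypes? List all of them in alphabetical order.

II-1 ∈ {bb EE Mm, bb Ee Mm}

B/I-1 un ·: bb
B/I-2 aff ·: Bb
B/II-1 un I-1×I-2: bb
B/II-2 aff ·: Bb|BB
B/II-3 aff I-1×I-2: Bb
B/III-1 aff II-1×II-2: Bb
B/III-2 aff II-1×II-2: Bb
⇒ B over [I-1,I-2,II-1,II-2,II-3,III-1,III-2]: 2 consistent
E/I-1 aff ·: Ee|EE
E/I-2 aff ·: Ee|EE
E/II-1 aff I-1×I-2: Ee|EE
E/II-2 un ·: ee
E/II-3 aff I-1×I-2: Ee|EE
E/III-1 aff II-1×II-2: Ee
E/III-2 aff II-1×II-2: Ee
⇒ E over [I-1,I-2,II-1,II-2,II-3,III-1,III-2]: 13 consistent
M/I-1 un ·: mm
M/I-2 aff ·: Mm|MM
M/II-1 aff I-1×I-2: Mm
M/II-2 aff ·: Mm|MM
M/II-3 aff I-1×I-2: Mm
M/III-1 aff II-1×II-2: Mm|MM
M/III-2 aff II-1×II-2: Mm|MM
⇒ M over [I-1,I-2,II-1,II-2,II-3,III-1,III-2]: 16 consistent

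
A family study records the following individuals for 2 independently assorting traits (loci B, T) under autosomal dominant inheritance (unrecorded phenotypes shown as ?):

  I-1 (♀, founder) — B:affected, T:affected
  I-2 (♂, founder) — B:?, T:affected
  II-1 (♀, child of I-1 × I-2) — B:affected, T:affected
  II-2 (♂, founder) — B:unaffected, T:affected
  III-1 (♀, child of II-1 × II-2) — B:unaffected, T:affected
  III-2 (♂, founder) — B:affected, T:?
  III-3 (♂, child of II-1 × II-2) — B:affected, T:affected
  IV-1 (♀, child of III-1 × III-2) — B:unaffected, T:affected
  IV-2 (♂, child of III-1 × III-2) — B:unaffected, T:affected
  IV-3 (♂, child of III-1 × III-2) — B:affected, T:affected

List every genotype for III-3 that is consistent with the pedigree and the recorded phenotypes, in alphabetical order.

B/I-1 aff ·: Bb|BB
B/I-2 ? ·: bb|Bb|BB
B/II-1 aff I-1×I-2: Bb
B/II-2 un ·: bb
B/III-1 un II-1×II-2: bb
B/III-2 aff ·: Bb
B/III-3 aff II-1×II-2: Bb
B/IV-1 un III-1×III-2: bb
B/IV-2 un III-1×III-2: bb
B/IV-3 aff III-1×III-2: Bb
⇒ B over [I-1,I-2,II-1,II-2,III-1,III-2,III-3,IV-1,IV-2,IV-3]: 5 consistent
T/I-1 aff ·: Tt|TT
T/I-2 aff ·: Tt|TT
T/II-1 aff I-1×I-2: Tt|TT
T/II-2 aff ·: Tt|TT
T/III-1 aff II-1×II-2: Tt|TT
T/III-2 ? ·: tt|Tt|TT
T/III-3 aff II-1×II-2: Tt|TT
T/IV-1 aff III-1×III-2: Tt|TT
T/IV-2 aff III-1×III-2: Tt|TT
T/IV-3 aff III-1×III-2: Tt|TT
⇒ T over [I-1,I-2,II-1,II-2,III-1,III-2,III-3,IV-1,IV-2,IV-3]: 580 consistent

III-3 ∈ {Bb TT, Bb Tt}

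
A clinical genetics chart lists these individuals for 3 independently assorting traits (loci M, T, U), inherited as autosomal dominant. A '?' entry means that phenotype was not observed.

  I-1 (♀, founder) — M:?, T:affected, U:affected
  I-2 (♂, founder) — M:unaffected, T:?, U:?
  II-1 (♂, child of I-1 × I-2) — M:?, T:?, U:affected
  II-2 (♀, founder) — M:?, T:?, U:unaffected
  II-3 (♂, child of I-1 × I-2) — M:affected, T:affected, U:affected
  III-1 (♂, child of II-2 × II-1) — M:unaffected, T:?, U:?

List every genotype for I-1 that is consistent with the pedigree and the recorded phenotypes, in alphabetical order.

M/I-1 ? ·: Mm|MM
M/I-2 un ·: mm
M/II-1 ? I-1×I-2: mm|Mm
M/II-2 ? ·: mm|Mm
M/II-3 aff I-1×I-2: Mm
M/III-1 un II-2×II-1: mm
⇒ M over [I-1,I-2,II-1,II-2,II-3,III-1]: 6 consistent
T/I-1 aff ·: Tt|TT
T/I-2 ? ·: tt|Tt|TT
T/II-1 ? I-1×I-2: tt|Tt|TT
T/II-2 ? ·: tt|Tt|TT
T/II-3 aff I-1×I-2: Tt|TT
T/III-1 ? II-2×II-1: tt|Tt|TT
⇒ T over [I-1,I-2,II-1,II-2,II-3,III-1]: 96 consistent
U/I-1 aff ·: Uu|UU
U/I-2 ? ·: uu|Uu|UU
U/II-1 aff I-1×I-2: Uu|UU
U/II-2 un ·: uu
U/II-3 aff I-1×I-2: Uu|UU
U/III-1 ? II-2×II-1: uu|Uu
⇒ U over [I-1,I-2,II-1,II-2,II-3,III-1]: 23 consistent

I-1 ∈ {MM TT UU, MM TT Uu, MM Tt UU, MM Tt Uu, Mm TT UU, Mm TT Uu, Mm Tt UU, Mm Tt Uu}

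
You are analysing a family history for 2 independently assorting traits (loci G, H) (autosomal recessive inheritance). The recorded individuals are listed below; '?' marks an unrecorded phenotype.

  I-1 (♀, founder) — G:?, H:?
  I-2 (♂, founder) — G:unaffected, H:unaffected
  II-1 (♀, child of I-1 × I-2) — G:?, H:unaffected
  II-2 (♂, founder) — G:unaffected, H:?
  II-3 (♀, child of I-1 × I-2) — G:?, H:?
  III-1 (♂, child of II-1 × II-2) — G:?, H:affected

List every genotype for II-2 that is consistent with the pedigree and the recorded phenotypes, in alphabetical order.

G/I-1 ? ·: GG|Gg|gg
G/I-2 un ·: GG|Gg
G/II-1 ? I-1×I-2: GG|Gg|gg
G/II-2 un ·: GG|Gg
G/II-3 ? I-1×I-2: GG|Gg|gg
G/III-1 ? II-1×II-2: GG|Gg|gg
⇒ G over [I-1,I-2,II-1,II-2,II-3,III-1]: 89 consistent
H/I-1 ? ·: HH|Hh|hh
H/I-2 un ·: HH|Hh
H/II-1 un I-1×I-2: Hh
H/II-2 ? ·: Hh|hh
H/II-3 ? I-1×I-2: HH|Hh|hh
H/III-1 aff II-1×II-2: hh
⇒ H over [I-1,I-2,II-1,II-2,II-3,III-1]: 20 consistent

II-2 ∈ {GG Hh, GG hh, Gg Hh, Gg hh}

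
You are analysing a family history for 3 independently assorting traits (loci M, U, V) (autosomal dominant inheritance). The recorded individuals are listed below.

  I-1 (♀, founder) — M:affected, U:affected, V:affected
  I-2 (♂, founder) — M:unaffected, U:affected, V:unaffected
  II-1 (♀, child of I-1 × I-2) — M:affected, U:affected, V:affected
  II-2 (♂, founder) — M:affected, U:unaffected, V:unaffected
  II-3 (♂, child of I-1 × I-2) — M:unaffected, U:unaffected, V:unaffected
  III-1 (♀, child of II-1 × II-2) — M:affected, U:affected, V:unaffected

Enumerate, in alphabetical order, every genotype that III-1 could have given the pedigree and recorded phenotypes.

III-1 ∈ {MM Uu vv, Mm Uu vv}

M/I-1 aff ·: Mm
M/I-2 un ·: mm
M/II-1 aff I-1×I-2: Mm
M/II-2 aff ·: Mm|MM
M/II-3 un I-1×I-2: mm
M/III-1 aff II-1×II-2: Mm|MM
⇒ M over [I-1,I-2,II-1,II-2,II-3,III-1]: 4 consistent
U/I-1 aff ·: Uu
U/I-2 aff ·: Uu
U/II-1 aff I-1×I-2: Uu|UU
U/II-2 un ·: uu
U/II-3 un I-1×I-2: uu
U/III-1 aff II-1×II-2: Uu
⇒ U over [I-1,I-2,II-1,II-2,II-3,III-1]: 2 consistent
V/I-1 aff ·: Vv
V/I-2 un ·: vv
V/II-1 aff I-1×I-2: Vv
V/II-2 un ·: vv
V/II-3 un I-1×I-2: vv
V/III-1 un II-1×II-2: vv
⇒ V over [I-1,I-2,II-1,II-2,II-3,III-1]: 1 consistent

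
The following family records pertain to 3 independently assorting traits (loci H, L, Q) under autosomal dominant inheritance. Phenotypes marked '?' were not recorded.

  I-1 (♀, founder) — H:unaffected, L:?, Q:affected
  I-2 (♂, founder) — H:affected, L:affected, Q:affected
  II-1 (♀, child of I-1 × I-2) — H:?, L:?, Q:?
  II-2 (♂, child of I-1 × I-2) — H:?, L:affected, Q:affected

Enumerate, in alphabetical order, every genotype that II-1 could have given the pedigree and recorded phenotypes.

II-1 ∈ {Hh LL QQ, Hh LL Qq, Hh LL qq, Hh Ll QQ, Hh Ll Qq, Hh Ll qq, Hh ll QQ, Hh ll Qq, Hh ll qq, hh LL QQ, hh LL Qq, hh LL qq, hh Ll QQ, hh Ll Qq, hh Ll qq, hh ll QQ, hh ll Qq, hh ll qq}

H/I-1 un ·: hh
H/I-2 aff ·: Hh|HH
H/II-1 ? I-1×I-2: hh|Hh
H/II-2 ? I-1×I-2: hh|Hh
⇒ H over [I-1,I-2,II-1,II-2]: 5 consistent
L/I-1 ? ·: ll|Ll|LL
L/I-2 aff ·: Ll|LL
L/II-1 ? I-1×I-2: ll|Ll|LL
L/II-2 aff I-1×I-2: Ll|LL
⇒ L over [I-1,I-2,II-1,II-2]: 18 consistent
Q/I-1 aff ·: Qq|QQ
Q/I-2 aff ·: Qq|QQ
Q/II-1 ? I-1×I-2: qq|Qq|QQ
Q/II-2 aff I-1×I-2: Qq|QQ
⇒ Q over [I-1,I-2,II-1,II-2]: 15 consistent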